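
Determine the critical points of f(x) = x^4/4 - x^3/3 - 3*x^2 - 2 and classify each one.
f'(x) = x*(x^2 - x - 6)

Solve f'(x) = 0:
  Factor: x^3 - x^2 - 6*x = x*(x - 3)*(x + 2) = 0.
  ⇒ x = -2, 0, 3

f''(x) = 3*x^2 - 2*x - 6
Second-derivative test at each critical point:
  f''(-2) = 10 > 0 → local minimum
  f''(0) = -6 < 0 → local maximum
  f''(3) = 15 > 0 → local minimum

Critical points: x = -2 (local minimum); x = 0 (local maximum); x = 3 (local minimum)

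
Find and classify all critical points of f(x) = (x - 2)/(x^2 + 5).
f'(x) = (x^2 - 2*x*(x - 2) + 5)/(x^2 + 5)^2

Solve f'(x) = 0:
  f'(x) = -(x - 5)*(x + 1)/(x^2 + 5)^2; the denominator is positive wherever f is defined, so f'(x) = 0 ⇔ -x^2 + 4*x + 5 = 0.
  Factor: -x^2 + 4*x + 5 = -(x - 5)*(x + 1) = 0.
  ⇒ x = -1, 5

f''(x) = 2*(4*x^2*(x - 2) + (2 - 3*x)*(x^2 + 5))/(x^2 + 5)^3
Second-derivative test at each critical point:
  f''(-1) = 1/6 > 0 → local minimum
  f''(5) = -1/150 < 0 → local maximum

Critical points: x = -1 (local minimum); x = 5 (local maximum)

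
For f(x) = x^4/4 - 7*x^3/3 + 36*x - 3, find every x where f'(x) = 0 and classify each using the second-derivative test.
f'(x) = x^3 - 7*x^2 + 36

Solve f'(x) = 0:
  Factor: x^3 - 7*x^2 + 36 = (x - 6)*(x - 3)*(x + 2) = 0.
  ⇒ x = -2, 3, 6

f''(x) = x*(3*x - 14)
Second-derivative test at each critical point:
  f''(-2) = 40 > 0 → local minimum
  f''(3) = -15 < 0 → local maximum
  f''(6) = 24 > 0 → local minimum

Critical points: x = -2 (local minimum); x = 3 (local maximum); x = 6 (local minimum)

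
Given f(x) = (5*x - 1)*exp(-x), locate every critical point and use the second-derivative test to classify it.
f'(x) = (6 - 5*x)*exp(-x)

Solve f'(x) = 0:
  f'(x) = (6 - 5*x)·exp(-x) and exp(-x) > 0 for every x, so f'(x) = 0 ⇔ 6 - 5*x = 0.
  6 - 5*x = 0.
  ⇒ x = 6/5

f''(x) = (5*x - 11)*exp(-x)
Second-derivative test at each critical point:
  f''(6/5) = -1.5060 < 0 → local maximum

Critical points: x = 6/5 (local maximum)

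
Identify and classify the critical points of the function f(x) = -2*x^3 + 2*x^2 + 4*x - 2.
f'(x) = -6*x^2 + 4*x + 4

Solve f'(x) = 0:
  Factor: -6*x^2 + 4*x + 4 = -2*(3*x^2 - 2*x - 2); 3*x^2 - 2*x - 2 = 0 has no rational roots; quadratic formula: x = (2 ± √28)/6.
  ⇒ x = 1/3 - sqrt(7)/3 ≈ -0.5486, 1/3 + sqrt(7)/3 ≈ 1.2153

f''(x) = 4 - 12*x
Second-derivative test at each critical point:
  f''(-0.5486) = 10.5830 > 0 → local minimum
  f''(1.2153) = -10.5830 < 0 → local maximum

Critical points: x = 1/3 - sqrt(7)/3 ≈ -0.5486 (local minimum); x = 1/3 + sqrt(7)/3 ≈ 1.2153 (local maximum)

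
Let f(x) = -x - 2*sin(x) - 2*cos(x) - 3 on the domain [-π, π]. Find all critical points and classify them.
f'(x) = -2*sqrt(2)*cos(x + pi/4) - 1

Solve f'(x) = 0 on [-π, π]:
  f'(x) = 0 ⇔ 2*sin(x) - 2*cos(x) = 1. Write the left side as R·cos(x + φ) with R = √((-2)² + (-2)²) = 2*sqrt(2), cos φ = -sqrt(2)/2, sin φ = -sqrt(2)/2; then cos(x + φ) = sqrt(2)/4. Solve for x and keep the solutions lying in [-π, π].
  ⇒ x = -pi + atan((1 - sqrt(7))/(-sqrt(7) - 1)) ≈ -2.7176, atan((1 + sqrt(7))/(-1 + sqrt(7))) ≈ 1.1468

f''(x) = 2*sqrt(2)*sin(x + pi/4)
Second-derivative test at each critical point:
  f''(-2.7176) = -2.6458 < 0 → local maximum
  f''(1.1468) = 2.6458 > 0 → local minimum

Critical points: x = -pi + atan((1 - sqrt(7))/(-sqrt(7) - 1)) ≈ -2.7176 (local maximum); x = atan((1 + sqrt(7))/(-1 + sqrt(7))) ≈ 1.1468 (local minimum)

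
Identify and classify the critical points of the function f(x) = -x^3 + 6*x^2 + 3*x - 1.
f'(x) = -3*x^2 + 12*x + 3

Solve f'(x) = 0:
  Factor: -3*x^2 + 12*x + 3 = -3*(x^2 - 4*x - 1); x^2 - 4*x - 1 = 0 has no rational roots; quadratic formula: x = (4 ± √20)/2.
  ⇒ x = 2 - sqrt(5) ≈ -0.2361, 2 + sqrt(5) ≈ 4.2361

f''(x) = 12 - 6*x
Second-derivative test at each critical point:
  f''(-0.2361) = 13.4164 > 0 → local minimum
  f''(4.2361) = -13.4164 < 0 → local maximum

Critical points: x = 2 - sqrt(5) ≈ -0.2361 (local minimum); x = 2 + sqrt(5) ≈ 4.2361 (local maximum)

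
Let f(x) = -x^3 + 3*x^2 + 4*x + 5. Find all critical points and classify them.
f'(x) = -3*x^2 + 6*x + 4

Solve f'(x) = 0:
  3*x^2 - 6*x - 4 = 0 has no rational roots; quadratic formula: x = (6 ± √84)/6.
  ⇒ x = 1 - sqrt(21)/3 ≈ -0.5275, 1 + sqrt(21)/3 ≈ 2.5275

f''(x) = 6 - 6*x
Second-derivative test at each critical point:
  f''(-0.5275) = 9.1652 > 0 → local minimum
  f''(2.5275) = -9.1652 < 0 → local maximum

Critical points: x = 1 - sqrt(21)/3 ≈ -0.5275 (local minimum); x = 1 + sqrt(21)/3 ≈ 2.5275 (local maximum)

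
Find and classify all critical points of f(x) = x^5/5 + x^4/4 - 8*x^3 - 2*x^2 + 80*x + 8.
f'(x) = x^4 + x^3 - 24*x^2 - 4*x + 80

Solve f'(x) = 0:
  Factor: x^4 + x^3 - 24*x^2 - 4*x + 80 = (x - 4)*(x - 2)*(x + 2)*(x + 5) = 0.
  ⇒ x = -5, -2, 2, 4

f''(x) = 4*x^3 + 3*x^2 - 48*x - 4
Second-derivative test at each critical point:
  f''(-5) = -189 < 0 → local maximum
  f''(-2) = 72 > 0 → local minimum
  f''(2) = -56 < 0 → local maximum
  f''(4) = 108 > 0 → local minimum

Critical points: x = -5 (local maximum); x = -2 (local minimum); x = 2 (local maximum); x = 4 (local minimum)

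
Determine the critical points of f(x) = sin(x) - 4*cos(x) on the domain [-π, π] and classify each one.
f'(x) = 4*sin(x) + cos(x)

Solve f'(x) = 0 on [-π, π]:
  f'(x) = 0 ⇔ cos(x) = -4*sin(x) ⇔ tan(x) = -1/4, i.e. x = arctan(-1/4) + nπ; keep the solutions lying in [-π, π].
  ⇒ x = -atan(1/4) ≈ -0.2450, pi - atan(1/4) ≈ 2.8966

f''(x) = -sin(x) + 4*cos(x)
Second-derivative test at each critical point:
  f''(-0.2450) = 4.1231 > 0 → local minimum
  f''(2.8966) = -4.1231 < 0 → local maximum

Critical points: x = -atan(1/4) ≈ -0.2450 (local minimum); x = pi - atan(1/4) ≈ 2.8966 (local maximum)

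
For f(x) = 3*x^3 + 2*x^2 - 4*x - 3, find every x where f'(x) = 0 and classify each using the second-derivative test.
f'(x) = 9*x^2 + 4*x - 4

Solve f'(x) = 0:
  9*x^2 + 4*x - 4 = 0 has no rational roots; quadratic formula: x = (-4 ± √160)/18.
  ⇒ x = -2*sqrt(10)/9 - 2/9 ≈ -0.9250, -2/9 + 2*sqrt(10)/9 ≈ 0.4805

f''(x) = 18*x + 4
Second-derivative test at each critical point:
  f''(-0.9250) = -12.6491 < 0 → local maximum
  f''(0.4805) = 12.6491 > 0 → local minimum

Critical points: x = -2*sqrt(10)/9 - 2/9 ≈ -0.9250 (local maximum); x = -2/9 + 2*sqrt(10)/9 ≈ 0.4805 (local minimum)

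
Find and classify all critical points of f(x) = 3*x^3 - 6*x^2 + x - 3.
f'(x) = 9*x^2 - 12*x + 1

Solve f'(x) = 0:
  9*x^2 - 12*x + 1 = 0 has no rational roots; quadratic formula: x = (12 ± √108)/18.
  ⇒ x = 2/3 - sqrt(3)/3 ≈ 0.0893, sqrt(3)/3 + 2/3 ≈ 1.2440

f''(x) = 18*x - 12
Second-derivative test at each critical point:
  f''(0.0893) = -10.3923 < 0 → local maximum
  f''(1.2440) = 10.3923 > 0 → local minimum

Critical points: x = 2/3 - sqrt(3)/3 ≈ 0.0893 (local maximum); x = sqrt(3)/3 + 2/3 ≈ 1.2440 (local minimum)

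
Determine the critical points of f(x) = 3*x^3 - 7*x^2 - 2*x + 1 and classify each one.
f'(x) = 9*x^2 - 14*x - 2

Solve f'(x) = 0:
  9*x^2 - 14*x - 2 = 0 has no rational roots; quadratic formula: x = (14 ± √268)/18.
  ⇒ x = 7/9 - sqrt(67)/9 ≈ -0.1317, 7/9 + sqrt(67)/9 ≈ 1.6873

f''(x) = 18*x - 14
Second-derivative test at each critical point:
  f''(-0.1317) = -16.3707 < 0 → local maximum
  f''(1.6873) = 16.3707 > 0 → local minimum

Critical points: x = 7/9 - sqrt(67)/9 ≈ -0.1317 (local maximum); x = 7/9 + sqrt(67)/9 ≈ 1.6873 (local minimum)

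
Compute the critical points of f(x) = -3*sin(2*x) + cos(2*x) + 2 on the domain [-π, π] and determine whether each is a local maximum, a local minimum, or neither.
f'(x) = -2*sin(2*x) - 6*cos(2*x)

Solve f'(x) = 0 on [-π, π]:
  f'(x) = 0 ⇔ -3*cos(2*x) = sin(2*x) ⇔ tan(2*x) = -3, i.e. 2*x = arctan(-3) + nπ; keep the solutions lying in [-π, π].
  ⇒ x = -pi/2 - atan(3)/2 ≈ -2.1953, -atan(3)/2 ≈ -0.6245, -atan(3)/2 + pi/2 ≈ 0.9463, pi - atan(3)/2 ≈ 2.5171

f''(x) = 12*sin(2*x) - 4*cos(2*x)
Second-derivative test at each critical point:
  f''(-2.1953) = 12.6491 > 0 → local minimum
  f''(-0.6245) = -12.6491 < 0 → local maximum
  f''(0.9463) = 12.6491 > 0 → local minimum
  f''(2.5171) = -12.6491 < 0 → local maximum

Critical points: x = -pi/2 - atan(3)/2 ≈ -2.1953 (local minimum); x = -atan(3)/2 ≈ -0.6245 (local maximum); x = -atan(3)/2 + pi/2 ≈ 0.9463 (local minimum); x = pi - atan(3)/2 ≈ 2.5171 (local maximum)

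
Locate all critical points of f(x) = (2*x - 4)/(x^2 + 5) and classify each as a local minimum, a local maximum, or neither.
f'(x) = 2*(x^2 - 2*x*(x - 2) + 5)/(x^2 + 5)^2

Solve f'(x) = 0:
  f'(x) = -2*(x - 5)*(x + 1)/(x^2 + 5)^2; the denominator is positive wherever f is defined, so f'(x) = 0 ⇔ -2*x^2 + 8*x + 10 = 0.
  Factor: -2*x^2 + 8*x + 10 = -2*(x - 5)*(x + 1) = 0.
  ⇒ x = -1, 5

f''(x) = 4*(4*x^2*(x - 2) + (2 - 3*x)*(x^2 + 5))/(x^2 + 5)^3
Second-derivative test at each critical point:
  f''(-1) = 1/3 > 0 → local minimum
  f''(5) = -1/75 < 0 → local maximum

Critical points: x = -1 (local minimum); x = 5 (local maximum)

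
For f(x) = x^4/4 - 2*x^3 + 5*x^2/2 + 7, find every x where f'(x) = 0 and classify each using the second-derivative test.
f'(x) = x*(x^2 - 6*x + 5)

Solve f'(x) = 0:
  Factor: x^3 - 6*x^2 + 5*x = x*(x - 5)*(x - 1) = 0.
  ⇒ x = 0, 1, 5

f''(x) = 3*x^2 - 12*x + 5
Second-derivative test at each critical point:
  f''(0) = 5 > 0 → local minimum
  f''(1) = -4 < 0 → local maximum
  f''(5) = 20 > 0 → local minimum

Critical points: x = 0 (local minimum); x = 1 (local maximum); x = 5 (local minimum)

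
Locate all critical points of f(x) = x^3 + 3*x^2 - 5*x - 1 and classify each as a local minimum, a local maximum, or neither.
f'(x) = 3*x^2 + 6*x - 5

Solve f'(x) = 0:
  3*x^2 + 6*x - 5 = 0 has no rational roots; quadratic formula: x = (-6 ± √96)/6.
  ⇒ x = -2*sqrt(6)/3 - 1 ≈ -2.6330, -1 + 2*sqrt(6)/3 ≈ 0.6330

f''(x) = 6*x + 6
Second-derivative test at each critical point:
  f''(-2.6330) = -9.7980 < 0 → local maximum
  f''(0.6330) = 9.7980 > 0 → local minimum

Critical points: x = -2*sqrt(6)/3 - 1 ≈ -2.6330 (local maximum); x = -1 + 2*sqrt(6)/3 ≈ 0.6330 (local minimum)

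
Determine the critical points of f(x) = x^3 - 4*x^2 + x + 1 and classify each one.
f'(x) = 3*x^2 - 8*x + 1

Solve f'(x) = 0:
  3*x^2 - 8*x + 1 = 0 has no rational roots; quadratic formula: x = (8 ± √52)/6.
  ⇒ x = 4/3 - sqrt(13)/3 ≈ 0.1315, sqrt(13)/3 + 4/3 ≈ 2.5352

f''(x) = 6*x - 8
Second-derivative test at each critical point:
  f''(0.1315) = -7.2111 < 0 → local maximum
  f''(2.5352) = 7.2111 > 0 → local minimum

Critical points: x = 4/3 - sqrt(13)/3 ≈ 0.1315 (local maximum); x = sqrt(13)/3 + 4/3 ≈ 2.5352 (local minimum)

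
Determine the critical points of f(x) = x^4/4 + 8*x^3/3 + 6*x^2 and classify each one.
f'(x) = x*(x^2 + 8*x + 12)

Solve f'(x) = 0:
  Factor: x^3 + 8*x^2 + 12*x = x*(x + 2)*(x + 6) = 0.
  ⇒ x = -6, -2, 0

f''(x) = 3*x^2 + 16*x + 12
Second-derivative test at each critical point:
  f''(-6) = 24 > 0 → local minimum
  f''(-2) = -8 < 0 → local maximum
  f''(0) = 12 > 0 → local minimum

Critical points: x = -6 (local minimum); x = -2 (local maximum); x = 0 (local minimum)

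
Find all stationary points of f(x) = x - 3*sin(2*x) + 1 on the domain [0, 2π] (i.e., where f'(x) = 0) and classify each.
f'(x) = 1 - 6*cos(2*x)

Solve f'(x) = 0 on [0, 2π]:
  f'(x) = 0 ⇔ cos(2*x) = 1/6, i.e. 2*x = ±arccos(1/6) + 2nπ; keep the solutions lying in [0, 2π].
  ⇒ x = acos(1/6)/2 ≈ 0.7017, pi - acos(1/6)/2 ≈ 2.4399, acos(1/6)/2 + pi ≈ 3.8433, -acos(1/6)/2 + 2*pi ≈ 5.5815

f''(x) = 12*sin(2*x)
Second-derivative test at each critical point:
  f''(0.7017) = 11.8322 > 0 → local minimum
  f''(2.4399) = -11.8322 < 0 → local maximum
  f''(3.8433) = 11.8322 > 0 → local minimum
  f''(5.5815) = -11.8322 < 0 → local maximum

Critical points: x = acos(1/6)/2 ≈ 0.7017 (local minimum); x = pi - acos(1/6)/2 ≈ 2.4399 (local maximum); x = acos(1/6)/2 + pi ≈ 3.8433 (local minimum); x = -acos(1/6)/2 + 2*pi ≈ 5.5815 (local maximum)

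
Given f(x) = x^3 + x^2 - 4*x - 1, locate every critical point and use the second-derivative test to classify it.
f'(x) = 3*x^2 + 2*x - 4

Solve f'(x) = 0:
  3*x^2 + 2*x - 4 = 0 has no rational roots; quadratic formula: x = (-2 ± √52)/6.
  ⇒ x = -sqrt(13)/3 - 1/3 ≈ -1.5352, -1/3 + sqrt(13)/3 ≈ 0.8685

f''(x) = 6*x + 2
Second-derivative test at each critical point:
  f''(-1.5352) = -7.2111 < 0 → local maximum
  f''(0.8685) = 7.2111 > 0 → local minimum

Critical points: x = -sqrt(13)/3 - 1/3 ≈ -1.5352 (local maximum); x = -1/3 + sqrt(13)/3 ≈ 0.8685 (local minimum)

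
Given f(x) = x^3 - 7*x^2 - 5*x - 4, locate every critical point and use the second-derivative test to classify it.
f'(x) = 3*x^2 - 14*x - 5

Solve f'(x) = 0:
  Factor: 3*x^2 - 14*x - 5 = (x - 5)*(3*x + 1) = 0.
  ⇒ x = -1/3, 5

f''(x) = 6*x - 14
Second-derivative test at each critical point:
  f''(-1/3) = -16 < 0 → local maximum
  f''(5) = 16 > 0 → local minimum

Critical points: x = -1/3 (local maximum); x = 5 (local minimum)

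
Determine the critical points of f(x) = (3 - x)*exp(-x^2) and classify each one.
f'(x) = (2*x*(x - 3) - 1)*exp(-x^2)

Solve f'(x) = 0:
  f'(x) = (2*x^2 - 6*x - 1)·exp(-x^2) and exp(-x^2) > 0 for every x, so f'(x) = 0 ⇔ 2*x^2 - 6*x - 1 = 0.
  2*x^2 - 6*x - 1 = 0 has no rational roots; quadratic formula: x = (6 ± √44)/4.
  ⇒ x = 3/2 - sqrt(11)/2 ≈ -0.1583, 3/2 + sqrt(11)/2 ≈ 3.1583

f''(x) = 2*(2*x^2*(3 - x) + 3*x - 3)*exp(-x^2)
Second-derivative test at each critical point:
  f''(-0.1583) = -6.4691 < 0 → local maximum
  f''(3.1583) = 3.088e-04 > 0 → local minimum

Critical points: x = 3/2 - sqrt(11)/2 ≈ -0.1583 (local maximum); x = 3/2 + sqrt(11)/2 ≈ 3.1583 (local minimum)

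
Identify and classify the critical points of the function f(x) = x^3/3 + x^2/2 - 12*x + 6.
f'(x) = x^2 + x - 12

Solve f'(x) = 0:
  Factor: x^2 + x - 12 = (x - 3)*(x + 4) = 0.
  ⇒ x = -4, 3

f''(x) = 2*x + 1
Second-derivative test at each critical point:
  f''(-4) = -7 < 0 → local maximum
  f''(3) = 7 > 0 → local minimum

Critical points: x = -4 (local maximum); x = 3 (local minimum)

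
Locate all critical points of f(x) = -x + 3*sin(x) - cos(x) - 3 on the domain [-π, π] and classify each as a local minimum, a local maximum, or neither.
f'(x) = sin(x) + 3*cos(x) - 1

Solve f'(x) = 0 on [-π, π]:
  f'(x) = 0 ⇔ sin(x) + 3*cos(x) = 1. Write the left side as R·cos(x + φ) with R = √(3² + (-1)²) = sqrt(10), cos φ = 3*sqrt(10)/10, sin φ = -sqrt(10)/10; then cos(x + φ) = sqrt(10)/10. Solve for x and keep the solutions lying in [-π, π].
  ⇒ x = -atan(4/3) ≈ -0.9273, pi/2 ≈ 1.5708

f''(x) = -3*sin(x) + cos(x)
Second-derivative test at each critical point:
  f''(-0.9273) = 3 > 0 → local minimum
  f''(1.5708) = -3 < 0 → local maximum

Critical points: x = -atan(4/3) ≈ -0.9273 (local minimum); x = pi/2 ≈ 1.5708 (local maximum)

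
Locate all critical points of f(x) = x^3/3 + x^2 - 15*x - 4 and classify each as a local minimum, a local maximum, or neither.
f'(x) = x^2 + 2*x - 15

Solve f'(x) = 0:
  Factor: x^2 + 2*x - 15 = (x - 3)*(x + 5) = 0.
  ⇒ x = -5, 3

f''(x) = 2*x + 2
Second-derivative test at each critical point:
  f''(-5) = -8 < 0 → local maximum
  f''(3) = 8 > 0 → local minimum

Critical points: x = -5 (local maximum); x = 3 (local minimum)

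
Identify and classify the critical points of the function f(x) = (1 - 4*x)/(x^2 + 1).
f'(x) = 2*(2*x^2 - x - 2)/(x^4 + 2*x^2 + 1)

Solve f'(x) = 0:
  f'(x) = 2*(2*x^2 - x - 2)/(x^2 + 1)^2; the denominator is positive wherever f is defined, so f'(x) = 0 ⇔ 4*x^2 - 2*x - 4 = 0.
  Factor: 4*x^2 - 2*x - 4 = 2*(2*x^2 - x - 2); 2*x^2 - x - 2 = 0 has no rational roots; quadratic formula: x = (1 ± √17)/4.
  ⇒ x = 1/4 - sqrt(17)/4 ≈ -0.7808, 1/4 + sqrt(17)/4 ≈ 1.2808

f''(x) = 2*(4*x^2*(1 - 4*x) + (12*x - 1)*(x^2 + 1))/(x^2 + 1)^3
Second-derivative test at each critical point:
  f''(-0.7808) = -3.1828 < 0 → local maximum
  f''(1.2808) = 1.1828 > 0 → local minimum

Critical points: x = 1/4 - sqrt(17)/4 ≈ -0.7808 (local maximum); x = 1/4 + sqrt(17)/4 ≈ 1.2808 (local minimum)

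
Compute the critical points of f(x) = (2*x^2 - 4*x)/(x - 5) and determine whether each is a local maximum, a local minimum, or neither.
f'(x) = 2*(x^2 - 10*x + 10)/(x^2 - 10*x + 25)

Solve f'(x) = 0:
  f'(x) = 2*(x^2 - 10*x + 10)/(x - 5)^2; the denominator is positive wherever f is defined, so f'(x) = 0 ⇔ 2*x^2 - 20*x + 20 = 0.
  Factor: 2*x^2 - 20*x + 20 = 2*(x^2 - 10*x + 10); x^2 - 10*x + 10 = 0 has no rational roots; quadratic formula: x = (10 ± √60)/2.
  ⇒ x = 5 - sqrt(15) ≈ 1.1270, sqrt(15) + 5 ≈ 8.8730

f''(x) = 60/(x^3 - 15*x^2 + 75*x - 125)
Second-derivative test at each critical point:
  f''(1.1270) = -1.0328 < 0 → local maximum
  f''(8.8730) = 1.0328 > 0 → local minimum

Critical points: x = 5 - sqrt(15) ≈ 1.1270 (local maximum); x = sqrt(15) + 5 ≈ 8.8730 (local minimum)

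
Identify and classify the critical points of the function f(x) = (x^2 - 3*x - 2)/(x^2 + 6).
f'(x) = (3*x^2 + 16*x - 18)/(x^4 + 12*x^2 + 36)

Solve f'(x) = 0:
  f'(x) = (3*x^2 + 16*x - 18)/(x^2 + 6)^2; the denominator is positive wherever f is defined, so f'(x) = 0 ⇔ 3*x^2 + 16*x - 18 = 0.
  3*x^2 + 16*x - 18 = 0 has no rational roots; quadratic formula: x = (-16 ± √472)/6.
  ⇒ x = -sqrt(118)/3 - 8/3 ≈ -6.2876, -8/3 + sqrt(118)/3 ≈ 0.9543

f''(x) = 6*(-x^3 - 8*x^2 + 18*x + 16)/(x^6 + 18*x^4 + 108*x^2 + 216)
Second-derivative test at each critical point:
  f''(-6.2876) = -0.0105 < 0 → local maximum
  f''(0.9543) = 0.4549 > 0 → local minimum

Critical points: x = -sqrt(118)/3 - 8/3 ≈ -6.2876 (local maximum); x = -8/3 + sqrt(118)/3 ≈ 0.9543 (local minimum)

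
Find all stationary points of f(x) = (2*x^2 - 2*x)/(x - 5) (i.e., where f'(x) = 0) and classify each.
f'(x) = 2*(x^2 - 10*x + 5)/(x^2 - 10*x + 25)

Solve f'(x) = 0:
  f'(x) = 2*(x^2 - 10*x + 5)/(x - 5)^2; the denominator is positive wherever f is defined, so f'(x) = 0 ⇔ 2*x^2 - 20*x + 10 = 0.
  Factor: 2*x^2 - 20*x + 10 = 2*(x^2 - 10*x + 5); x^2 - 10*x + 5 = 0 has no rational roots; quadratic formula: x = (10 ± √80)/2.
  ⇒ x = 5 - 2*sqrt(5) ≈ 0.5279, 2*sqrt(5) + 5 ≈ 9.4721

f''(x) = 80/(x^3 - 15*x^2 + 75*x - 125)
Second-derivative test at each critical point:
  f''(0.5279) = -0.8944 < 0 → local maximum
  f''(9.4721) = 0.8944 > 0 → local minimum

Critical points: x = 5 - 2*sqrt(5) ≈ 0.5279 (local maximum); x = 2*sqrt(5) + 5 ≈ 9.4721 (local minimum)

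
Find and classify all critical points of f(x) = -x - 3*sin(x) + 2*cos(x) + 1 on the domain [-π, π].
f'(x) = -2*sin(x) - 3*cos(x) - 1

Solve f'(x) = 0 on [-π, π]:
  f'(x) = 0 ⇔ -2*sin(x) - 3*cos(x) = 1. Write the left side as R·cos(x + φ) with R = √((-3)² + 2²) = sqrt(13), cos φ = -3*sqrt(13)/13, sin φ = 2*sqrt(13)/13; then cos(x + φ) = sqrt(13)/13. Solve for x and keep the solutions lying in [-π, π].
  ⇒ x = atan((-6*sqrt(3) - 2)/(-3 + 4*sqrt(3))) ≈ -1.2638, atan((-2 + 6*sqrt(3))/(-4*sqrt(3) - 3)) + pi ≈ 2.4398

f''(x) = 3*sin(x) - 2*cos(x)
Second-derivative test at each critical point:
  f''(-1.2638) = -3.4641 < 0 → local maximum
  f''(2.4398) = 3.4641 > 0 → local minimum

Critical points: x = atan((-6*sqrt(3) - 2)/(-3 + 4*sqrt(3))) ≈ -1.2638 (local maximum); x = atan((-2 + 6*sqrt(3))/(-4*sqrt(3) - 3)) + pi ≈ 2.4398 (local minimum)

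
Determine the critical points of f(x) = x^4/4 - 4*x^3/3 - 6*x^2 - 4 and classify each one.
f'(x) = x*(x^2 - 4*x - 12)

Solve f'(x) = 0:
  Factor: x^3 - 4*x^2 - 12*x = x*(x - 6)*(x + 2) = 0.
  ⇒ x = -2, 0, 6

f''(x) = 3*x^2 - 8*x - 12
Second-derivative test at each critical point:
  f''(-2) = 16 > 0 → local minimum
  f''(0) = -12 < 0 → local maximum
  f''(6) = 48 > 0 → local minimum

Critical points: x = -2 (local minimum); x = 0 (local maximum); x = 6 (local minimum)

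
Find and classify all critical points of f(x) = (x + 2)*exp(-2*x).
f'(x) = (-2*x - 3)*exp(-2*x)

Solve f'(x) = 0:
  f'(x) = (-2*x - 3)·exp(-2*x) and exp(-2*x) > 0 for every x, so f'(x) = 0 ⇔ -2*x - 3 = 0.
  -2*x - 3 = 0.
  ⇒ x = -3/2

f''(x) = 4*(x + 1)*exp(-2*x)
Second-derivative test at each critical point:
  f''(-3/2) = -40.1711 < 0 → local maximum

Critical points: x = -3/2 (local maximum)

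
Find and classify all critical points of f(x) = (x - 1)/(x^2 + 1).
f'(x) = (x^2 - 2*x*(x - 1) + 1)/(x^2 + 1)^2

Solve f'(x) = 0:
  f'(x) = -(x^2 - 2*x - 1)/(x^2 + 1)^2; the denominator is positive wherever f is defined, so f'(x) = 0 ⇔ -x^2 + 2*x + 1 = 0.
  x^2 - 2*x - 1 = 0 has no rational roots; quadratic formula: x = (2 ± √8)/2.
  ⇒ x = 1 - sqrt(2) ≈ -0.4142, 1 + sqrt(2) ≈ 2.4142

f''(x) = 2*(4*x^2*(x - 1) + (1 - 3*x)*(x^2 + 1))/(x^2 + 1)^3
Second-derivative test at each critical point:
  f''(-0.4142) = 2.0607 > 0 → local minimum
  f''(2.4142) = -0.0607 < 0 → local maximum

Critical points: x = 1 - sqrt(2) ≈ -0.4142 (local minimum); x = 1 + sqrt(2) ≈ 2.4142 (local maximum)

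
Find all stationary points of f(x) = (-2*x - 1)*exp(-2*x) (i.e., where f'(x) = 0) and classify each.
f'(x) = 4*x*exp(-2*x)

Solve f'(x) = 0:
  f'(x) = (4*x)·exp(-2*x) and exp(-2*x) > 0 for every x, so f'(x) = 0 ⇔ 4*x = 0.
  4*x = 0.
  ⇒ x = 0

f''(x) = 4*(1 - 2*x)*exp(-2*x)
Second-derivative test at each critical point:
  f''(0) = 4 > 0 → local minimum

Critical points: x = 0 (local minimum)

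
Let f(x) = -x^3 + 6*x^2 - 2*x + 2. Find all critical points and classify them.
f'(x) = -3*x^2 + 12*x - 2

Solve f'(x) = 0:
  3*x^2 - 12*x + 2 = 0 has no rational roots; quadratic formula: x = (12 ± √120)/6.
  ⇒ x = 2 - sqrt(30)/3 ≈ 0.1743, sqrt(30)/3 + 2 ≈ 3.8257

f''(x) = 12 - 6*x
Second-derivative test at each critical point:
  f''(0.1743) = 10.9545 > 0 → local minimum
  f''(3.8257) = -10.9545 < 0 → local maximum

Critical points: x = 2 - sqrt(30)/3 ≈ 0.1743 (local minimum); x = sqrt(30)/3 + 2 ≈ 3.8257 (local maximum)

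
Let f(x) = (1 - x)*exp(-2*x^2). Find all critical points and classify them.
f'(x) = (4*x*(x - 1) - 1)*exp(-2*x^2)

Solve f'(x) = 0:
  f'(x) = (4*x^2 - 4*x - 1)·exp(-2*x^2) and exp(-2*x^2) > 0 for every x, so f'(x) = 0 ⇔ 4*x^2 - 4*x - 1 = 0.
  4*x^2 - 4*x - 1 = 0 has no rational roots; quadratic formula: x = (4 ± √32)/8.
  ⇒ x = 1/2 - sqrt(2)/2 ≈ -0.2071, 1/2 + sqrt(2)/2 ≈ 1.2071

f''(x) = 4*(4*x^2*(1 - x) + 3*x - 1)*exp(-2*x^2)
Second-derivative test at each critical point:
  f''(-0.2071) = -5.1918 < 0 → local maximum
  f''(1.2071) = 0.3069 > 0 → local minimum

Critical points: x = 1/2 - sqrt(2)/2 ≈ -0.2071 (local maximum); x = 1/2 + sqrt(2)/2 ≈ 1.2071 (local minimum)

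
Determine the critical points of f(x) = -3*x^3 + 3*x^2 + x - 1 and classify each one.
f'(x) = -9*x^2 + 6*x + 1

Solve f'(x) = 0:
  9*x^2 - 6*x - 1 = 0 has no rational roots; quadratic formula: x = (6 ± √72)/18.
  ⇒ x = 1/3 - sqrt(2)/3 ≈ -0.1381, 1/3 + sqrt(2)/3 ≈ 0.8047

f''(x) = 6 - 18*x
Second-derivative test at each critical point:
  f''(-0.1381) = 8.4853 > 0 → local minimum
  f''(0.8047) = -8.4853 < 0 → local maximum

Critical points: x = 1/3 - sqrt(2)/3 ≈ -0.1381 (local minimum); x = 1/3 + sqrt(2)/3 ≈ 0.8047 (local maximum)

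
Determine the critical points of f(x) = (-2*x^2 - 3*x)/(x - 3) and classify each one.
f'(x) = (-2*x^2 + 12*x + 9)/(x^2 - 6*x + 9)

Solve f'(x) = 0:
  f'(x) = -(2*x^2 - 12*x - 9)/(x - 3)^2; the denominator is positive wherever f is defined, so f'(x) = 0 ⇔ -2*x^2 + 12*x + 9 = 0.
  2*x^2 - 12*x - 9 = 0 has no rational roots; quadratic formula: x = (12 ± √216)/4.
  ⇒ x = 3 - 3*sqrt(6)/2 ≈ -0.6742, 3 + 3*sqrt(6)/2 ≈ 6.6742

f''(x) = -54/(x^3 - 9*x^2 + 27*x - 27)
Second-derivative test at each critical point:
  f''(-0.6742) = 1.0887 > 0 → local minimum
  f''(6.6742) = -1.0887 < 0 → local maximum

Critical points: x = 3 - 3*sqrt(6)/2 ≈ -0.6742 (local minimum); x = 3 + 3*sqrt(6)/2 ≈ 6.6742 (local maximum)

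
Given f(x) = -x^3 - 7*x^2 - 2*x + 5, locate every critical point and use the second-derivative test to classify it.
f'(x) = -3*x^2 - 14*x - 2

Solve f'(x) = 0:
  3*x^2 + 14*x + 2 = 0 has no rational roots; quadratic formula: x = (-14 ± √172)/6.
  ⇒ x = -7/3 - sqrt(43)/3 ≈ -4.5191, -7/3 + sqrt(43)/3 ≈ -0.1475

f''(x) = -6*x - 14
Second-derivative test at each critical point:
  f''(-4.5191) = 13.1149 > 0 → local minimum
  f''(-0.1475) = -13.1149 < 0 → local maximum

Critical points: x = -7/3 - sqrt(43)/3 ≈ -4.5191 (local minimum); x = -7/3 + sqrt(43)/3 ≈ -0.1475 (local maximum)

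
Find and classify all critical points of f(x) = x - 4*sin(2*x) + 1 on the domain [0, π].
f'(x) = 1 - 8*cos(2*x)

Solve f'(x) = 0 on [0, π]:
  f'(x) = 0 ⇔ cos(2*x) = 1/8, i.e. 2*x = ±arccos(1/8) + 2nπ; keep the solutions lying in [0, π].
  ⇒ x = acos(1/8)/2 ≈ 0.7227, pi - acos(1/8)/2 ≈ 2.4189

f''(x) = 16*sin(2*x)
Second-derivative test at each critical point:
  f''(0.7227) = 15.8745 > 0 → local minimum
  f''(2.4189) = -15.8745 < 0 → local maximum

Critical points: x = acos(1/8)/2 ≈ 0.7227 (local minimum); x = pi - acos(1/8)/2 ≈ 2.4189 (local maximum)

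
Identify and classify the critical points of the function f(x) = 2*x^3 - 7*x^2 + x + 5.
f'(x) = 6*x^2 - 14*x + 1

Solve f'(x) = 0:
  6*x^2 - 14*x + 1 = 0 has no rational roots; quadratic formula: x = (14 ± √172)/12.
  ⇒ x = 7/6 - sqrt(43)/6 ≈ 0.0738, sqrt(43)/6 + 7/6 ≈ 2.2596

f''(x) = 12*x - 14
Second-derivative test at each critical point:
  f''(0.0738) = -13.1149 < 0 → local maximum
  f''(2.2596) = 13.1149 > 0 → local minimum

Critical points: x = 7/6 - sqrt(43)/6 ≈ 0.0738 (local maximum); x = sqrt(43)/6 + 7/6 ≈ 2.2596 (local minimum)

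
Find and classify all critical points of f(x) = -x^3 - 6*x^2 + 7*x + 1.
f'(x) = -3*x^2 - 12*x + 7

Solve f'(x) = 0:
  3*x^2 + 12*x - 7 = 0 has no rational roots; quadratic formula: x = (-12 ± √228)/6.
  ⇒ x = -sqrt(57)/3 - 2 ≈ -4.5166, -2 + sqrt(57)/3 ≈ 0.5166

f''(x) = -6*x - 12
Second-derivative test at each critical point:
  f''(-4.5166) = 15.0997 > 0 → local minimum
  f''(0.5166) = -15.0997 < 0 → local maximum

Critical points: x = -sqrt(57)/3 - 2 ≈ -4.5166 (local minimum); x = -2 + sqrt(57)/3 ≈ 0.5166 (local maximum)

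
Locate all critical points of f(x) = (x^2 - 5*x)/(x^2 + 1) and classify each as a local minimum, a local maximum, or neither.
f'(x) = (5*x^2 + 2*x - 5)/(x^4 + 2*x^2 + 1)

Solve f'(x) = 0:
  f'(x) = (5*x^2 + 2*x - 5)/(x^2 + 1)^2; the denominator is positive wherever f is defined, so f'(x) = 0 ⇔ 5*x^2 + 2*x - 5 = 0.
  5*x^2 + 2*x - 5 = 0 has no rational roots; quadratic formula: x = (-2 ± √104)/10.
  ⇒ x = -sqrt(26)/5 - 1/5 ≈ -1.2198, -1/5 + sqrt(26)/5 ≈ 0.8198

f''(x) = 2*(-5*x^3 - 3*x^2 + 15*x + 1)/(x^6 + 3*x^4 + 3*x^2 + 1)
Second-derivative test at each critical point:
  f''(-1.2198) = -1.6476 < 0 → local maximum
  f''(0.8198) = 3.6476 > 0 → local minimum

Critical points: x = -sqrt(26)/5 - 1/5 ≈ -1.2198 (local maximum); x = -1/5 + sqrt(26)/5 ≈ 0.8198 (local minimum)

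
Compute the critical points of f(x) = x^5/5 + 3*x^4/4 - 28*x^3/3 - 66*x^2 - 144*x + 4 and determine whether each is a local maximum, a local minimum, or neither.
f'(x) = x^4 + 3*x^3 - 28*x^2 - 132*x - 144

Solve f'(x) = 0:
  Factor: x^4 + 3*x^3 - 28*x^2 - 132*x - 144 = (x - 6)*(x + 2)*(x + 3)*(x + 4) = 0.
  ⇒ x = -4, -3, -2, 6

f''(x) = 4*x^3 + 9*x^2 - 56*x - 132
Second-derivative test at each critical point:
  f''(-4) = -20 < 0 → local maximum
  f''(-3) = 9 > 0 → local minimum
  f''(-2) = -16 < 0 → local maximum
  f''(6) = 720 > 0 → local minimum

Critical points: x = -4 (local maximum); x = -3 (local minimum); x = -2 (local maximum); x = 6 (local minimum)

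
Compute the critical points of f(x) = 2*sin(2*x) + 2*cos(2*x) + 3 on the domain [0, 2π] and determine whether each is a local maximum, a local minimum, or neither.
f'(x) = 4*sqrt(2)*cos(2*x + pi/4)

Solve f'(x) = 0 on [0, 2π]:
  f'(x) = 0 ⇔ 2*cos(2*x) = 2*sin(2*x) ⇔ tan(2*x) = 1, i.e. 2*x = arctan(1) + nπ; keep the solutions lying in [0, 2π].
  ⇒ x = pi/8 ≈ 0.3927, 5*pi/8 ≈ 1.9635, 9*pi/8 ≈ 3.5343, 13*pi/8 ≈ 5.1051

f''(x) = -8*sqrt(2)*sin(2*x + pi/4)
Second-derivative test at each critical point:
  f''(0.3927) = -11.3137 < 0 → local maximum
  f''(1.9635) = 11.3137 > 0 → local minimum
  f''(3.5343) = -11.3137 < 0 → local maximum
  f''(5.1051) = 11.3137 > 0 → local minimum

Critical points: x = pi/8 ≈ 0.3927 (local maximum); x = 5*pi/8 ≈ 1.9635 (local minimum); x = 9*pi/8 ≈ 3.5343 (local maximum); x = 13*pi/8 ≈ 5.1051 (local minimum)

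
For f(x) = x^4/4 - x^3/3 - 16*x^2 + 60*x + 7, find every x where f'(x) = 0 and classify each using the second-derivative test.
f'(x) = x^3 - x^2 - 32*x + 60

Solve f'(x) = 0:
  Factor: x^3 - x^2 - 32*x + 60 = (x - 5)*(x - 2)*(x + 6) = 0.
  ⇒ x = -6, 2, 5

f''(x) = 3*x^2 - 2*x - 32
Second-derivative test at each critical point:
  f''(-6) = 88 > 0 → local minimum
  f''(2) = -24 < 0 → local maximum
  f''(5) = 33 > 0 → local minimum

Critical points: x = -6 (local minimum); x = 2 (local maximum); x = 5 (local minimum)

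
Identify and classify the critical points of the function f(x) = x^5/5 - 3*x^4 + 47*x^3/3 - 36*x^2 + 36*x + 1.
f'(x) = x^4 - 12*x^3 + 47*x^2 - 72*x + 36

Solve f'(x) = 0:
  Factor: x^4 - 12*x^3 + 47*x^2 - 72*x + 36 = (x - 6)*(x - 3)*(x - 2)*(x - 1) = 0.
  ⇒ x = 1, 2, 3, 6

f''(x) = 4*x^3 - 36*x^2 + 94*x - 72
Second-derivative test at each critical point:
  f''(1) = -10 < 0 → local maximum
  f''(2) = 4 > 0 → local minimum
  f''(3) = -6 < 0 → local maximum
  f''(6) = 60 > 0 → local minimum

Critical points: x = 1 (local maximum); x = 2 (local minimum); x = 3 (local maximum); x = 6 (local minimum)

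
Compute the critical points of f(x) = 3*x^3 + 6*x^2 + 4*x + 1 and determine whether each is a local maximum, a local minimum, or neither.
f'(x) = 9*x^2 + 12*x + 4

Solve f'(x) = 0:
  Factor: 9*x^2 + 12*x + 4 = (3*x + 2)^2 = 0.
  ⇒ x = -2/3

f''(x) = 18*x + 12
Second-derivative test at each critical point:
  f''(-2/3) = 0, so the second-derivative test is inconclusive; use the first-derivative test: f'(-11/12) = 0.5625, f'(-5/12) = 0.5625 — f' is positive on both sides (no sign change) → neither a local maximum nor a local minimum

Critical points: x = -2/3 (neither)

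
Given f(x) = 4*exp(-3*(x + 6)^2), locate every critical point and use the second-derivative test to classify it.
f'(x) = 24*(-x - 6)*exp(-3*(x + 6)^2)

Solve f'(x) = 0:
  f'(x) = (-24*x - 144)·exp(-3*(x + 6)^2) and exp(-3*(x + 6)^2) > 0 for every x, so f'(x) = 0 ⇔ -24*x - 144 = 0.
  Factor: -24*x - 144 = -24*(x + 6) = 0.
  ⇒ x = -6

f''(x) = 24*(6*(x + 6)^2 - 1)*exp(-3*(x + 6)^2)
Second-derivative test at each critical point:
  f''(-6) = -24 < 0 → local maximum

Critical points: x = -6 (local maximum)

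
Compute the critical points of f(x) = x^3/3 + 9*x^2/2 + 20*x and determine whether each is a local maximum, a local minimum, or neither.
f'(x) = x^2 + 9*x + 20

Solve f'(x) = 0:
  Factor: x^2 + 9*x + 20 = (x + 4)*(x + 5) = 0.
  ⇒ x = -5, -4

f''(x) = 2*x + 9
Second-derivative test at each critical point:
  f''(-5) = -1 < 0 → local maximum
  f''(-4) = 1 > 0 → local minimum

Critical points: x = -5 (local maximum); x = -4 (local minimum)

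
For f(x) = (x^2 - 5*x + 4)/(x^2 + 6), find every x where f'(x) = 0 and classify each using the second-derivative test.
f'(x) = (5*x^2 + 4*x - 30)/(x^4 + 12*x^2 + 36)

Solve f'(x) = 0:
  f'(x) = (5*x^2 + 4*x - 30)/(x^2 + 6)^2; the denominator is positive wherever f is defined, so f'(x) = 0 ⇔ 5*x^2 + 4*x - 30 = 0.
  5*x^2 + 4*x - 30 = 0 has no rational roots; quadratic formula: x = (-4 ± √616)/10.
  ⇒ x = -sqrt(154)/5 - 2/5 ≈ -2.8819, -2/5 + sqrt(154)/5 ≈ 2.0819

f''(x) = 2*(-5*x^3 - 6*x^2 + 90*x + 12)/(x^6 + 18*x^4 + 108*x^2 + 216)
Second-derivative test at each critical point:
  f''(-2.8819) = -0.1213 < 0 → local maximum
  f''(2.0819) = 0.2324 > 0 → local minimum

Critical points: x = -sqrt(154)/5 - 2/5 ≈ -2.8819 (local maximum); x = -2/5 + sqrt(154)/5 ≈ 2.0819 (local minimum)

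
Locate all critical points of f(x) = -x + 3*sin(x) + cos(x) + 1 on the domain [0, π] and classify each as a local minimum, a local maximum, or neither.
f'(x) = -sin(x) + 3*cos(x) - 1

Solve f'(x) = 0 on [0, π]:
  f'(x) = 0 ⇔ -sin(x) + 3*cos(x) = 1. Write the left side as R·cos(x + φ) with R = √(3² + 1²) = sqrt(10), cos φ = 3*sqrt(10)/10, sin φ = sqrt(10)/10; then cos(x + φ) = sqrt(10)/10. Solve for x and keep the solutions lying in [0, π].
  ⇒ x = atan(4/3) ≈ 0.9273

f''(x) = -3*sin(x) - cos(x)
Second-derivative test at each critical point:
  f''(0.9273) = -3 < 0 → local maximum

Critical points: x = atan(4/3) ≈ 0.9273 (local maximum)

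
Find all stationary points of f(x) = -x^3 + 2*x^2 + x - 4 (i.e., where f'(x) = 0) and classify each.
f'(x) = -3*x^2 + 4*x + 1

Solve f'(x) = 0:
  3*x^2 - 4*x - 1 = 0 has no rational roots; quadratic formula: x = (4 ± √28)/6.
  ⇒ x = 2/3 - sqrt(7)/3 ≈ -0.2153, 2/3 + sqrt(7)/3 ≈ 1.5486

f''(x) = 4 - 6*x
Second-derivative test at each critical point:
  f''(-0.2153) = 5.2915 > 0 → local minimum
  f''(1.5486) = -5.2915 < 0 → local maximum

Critical points: x = 2/3 - sqrt(7)/3 ≈ -0.2153 (local minimum); x = 2/3 + sqrt(7)/3 ≈ 1.5486 (local maximum)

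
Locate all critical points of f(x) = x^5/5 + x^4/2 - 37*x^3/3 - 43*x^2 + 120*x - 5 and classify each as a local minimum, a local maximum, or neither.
f'(x) = x^4 + 2*x^3 - 37*x^2 - 86*x + 120

Solve f'(x) = 0:
  Factor: x^4 + 2*x^3 - 37*x^2 - 86*x + 120 = (x - 6)*(x - 1)*(x + 4)*(x + 5) = 0.
  ⇒ x = -5, -4, 1, 6

f''(x) = 4*x^3 + 6*x^2 - 74*x - 86
Second-derivative test at each critical point:
  f''(-5) = -66 < 0 → local maximum
  f''(-4) = 50 > 0 → local minimum
  f''(1) = -150 < 0 → local maximum
  f''(6) = 550 > 0 → local minimum

Critical points: x = -5 (local maximum); x = -4 (local minimum); x = 1 (local maximum); x = 6 (local minimum)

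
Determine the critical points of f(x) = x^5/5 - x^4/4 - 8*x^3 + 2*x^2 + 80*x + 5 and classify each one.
f'(x) = x^4 - x^3 - 24*x^2 + 4*x + 80

Solve f'(x) = 0:
  Factor: x^4 - x^3 - 24*x^2 + 4*x + 80 = (x - 5)*(x - 2)*(x + 2)*(x + 4) = 0.
  ⇒ x = -4, -2, 2, 5

f''(x) = 4*x^3 - 3*x^2 - 48*x + 4
Second-derivative test at each critical point:
  f''(-4) = -108 < 0 → local maximum
  f''(-2) = 56 > 0 → local minimum
  f''(2) = -72 < 0 → local maximum
  f''(5) = 189 > 0 → local minimum

Critical points: x = -4 (local maximum); x = -2 (local minimum); x = 2 (local maximum); x = 5 (local minimum)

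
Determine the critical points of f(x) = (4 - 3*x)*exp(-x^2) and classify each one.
f'(x) = (2*x*(3*x - 4) - 3)*exp(-x^2)

Solve f'(x) = 0:
  f'(x) = (6*x^2 - 8*x - 3)·exp(-x^2) and exp(-x^2) > 0 for every x, so f'(x) = 0 ⇔ 6*x^2 - 8*x - 3 = 0.
  6*x^2 - 8*x - 3 = 0 has no rational roots; quadratic formula: x = (8 ± √136)/12.
  ⇒ x = 2/3 - sqrt(34)/6 ≈ -0.3052, 2/3 + sqrt(34)/6 ≈ 1.6385

f''(x) = 2*(2*x^2*(4 - 3*x) + 9*x - 4)*exp(-x^2)
Second-derivative test at each critical point:
  f''(-0.3052) = -10.6250 < 0 → local maximum
  f''(1.6385) = 0.7959 > 0 → local minimum

Critical points: x = 2/3 - sqrt(34)/6 ≈ -0.3052 (local maximum); x = 2/3 + sqrt(34)/6 ≈ 1.6385 (local minimum)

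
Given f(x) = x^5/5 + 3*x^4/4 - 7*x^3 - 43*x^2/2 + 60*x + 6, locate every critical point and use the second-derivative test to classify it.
f'(x) = x^4 + 3*x^3 - 21*x^2 - 43*x + 60

Solve f'(x) = 0:
  Factor: x^4 + 3*x^3 - 21*x^2 - 43*x + 60 = (x - 4)*(x - 1)*(x + 3)*(x + 5) = 0.
  ⇒ x = -5, -3, 1, 4

f''(x) = 4*x^3 + 9*x^2 - 42*x - 43
Second-derivative test at each critical point:
  f''(-5) = -108 < 0 → local maximum
  f''(-3) = 56 > 0 → local minimum
  f''(1) = -72 < 0 → local maximum
  f''(4) = 189 > 0 → local minimum

Critical points: x = -5 (local maximum); x = -3 (local minimum); x = 1 (local maximum); x = 4 (local minimum)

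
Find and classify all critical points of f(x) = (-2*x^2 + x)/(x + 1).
f'(x) = (-2*x^2 - 4*x + 1)/(x^2 + 2*x + 1)

Solve f'(x) = 0:
  f'(x) = -(2*x^2 + 4*x - 1)/(x + 1)^2; the denominator is positive wherever f is defined, so f'(x) = 0 ⇔ -2*x^2 - 4*x + 1 = 0.
  2*x^2 + 4*x - 1 = 0 has no rational roots; quadratic formula: x = (-4 ± √24)/4.
  ⇒ x = -sqrt(6)/2 - 1 ≈ -2.2247, -1 + sqrt(6)/2 ≈ 0.2247

f''(x) = -6/(x^3 + 3*x^2 + 3*x + 1)
Second-derivative test at each critical point:
  f''(-2.2247) = 3.2660 > 0 → local minimum
  f''(0.2247) = -3.2660 < 0 → local maximum

Critical points: x = -sqrt(6)/2 - 1 ≈ -2.2247 (local minimum); x = -1 + sqrt(6)/2 ≈ 0.2247 (local maximum)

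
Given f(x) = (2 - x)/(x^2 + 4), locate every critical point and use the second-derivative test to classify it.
f'(x) = (-x^2 + 2*x*(x - 2) - 4)/(x^2 + 4)^2

Solve f'(x) = 0:
  f'(x) = (x^2 - 4*x - 4)/(x^2 + 4)^2; the denominator is positive wherever f is defined, so f'(x) = 0 ⇔ x^2 - 4*x - 4 = 0.
  x^2 - 4*x - 4 = 0 has no rational roots; quadratic formula: x = (4 ± √32)/2.
  ⇒ x = 2 - 2*sqrt(2) ≈ -0.8284, 2 + 2*sqrt(2) ≈ 4.8284

f''(x) = 2*(4*x^2*(2 - x) + (3*x - 2)*(x^2 + 4))/(x^2 + 4)^3
Second-derivative test at each critical point:
  f''(-0.8284) = -0.2576 < 0 → local maximum
  f''(4.8284) = 0.0076 > 0 → local minimum

Critical points: x = 2 - 2*sqrt(2) ≈ -0.8284 (local maximum); x = 2 + 2*sqrt(2) ≈ 4.8284 (local minimum)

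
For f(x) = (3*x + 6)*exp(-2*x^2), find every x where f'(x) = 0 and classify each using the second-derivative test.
f'(x) = 3*(-4*x*(x + 2) + 1)*exp(-2*x^2)

Solve f'(x) = 0:
  f'(x) = (-12*x^2 - 24*x + 3)·exp(-2*x^2) and exp(-2*x^2) > 0 for every x, so f'(x) = 0 ⇔ -12*x^2 - 24*x + 3 = 0.
  Factor: -12*x^2 - 24*x + 3 = -3*(4*x^2 + 8*x - 1); 4*x^2 + 8*x - 1 = 0 has no rational roots; quadratic formula: x = (-8 ± √80)/8.
  ⇒ x = -sqrt(5)/2 - 1 ≈ -2.1180, -1 + sqrt(5)/2 ≈ 0.1180

f''(x) = 12*(4*x^2*(x + 2) - 3*x - 2)*exp(-2*x^2)
Second-derivative test at each critical point:
  f''(-2.1180) = 0.0034 > 0 → local minimum
  f''(0.1180) = -26.0955 < 0 → local maximum

Critical points: x = -sqrt(5)/2 - 1 ≈ -2.1180 (local minimum); x = -1 + sqrt(5)/2 ≈ 0.1180 (local maximum)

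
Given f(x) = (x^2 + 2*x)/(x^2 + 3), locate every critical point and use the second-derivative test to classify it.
f'(x) = 2*(-x^2 + 3*x + 3)/(x^4 + 6*x^2 + 9)

Solve f'(x) = 0:
  f'(x) = -2*(x^2 - 3*x - 3)/(x^2 + 3)^2; the denominator is positive wherever f is defined, so f'(x) = 0 ⇔ -2*x^2 + 6*x + 6 = 0.
  Factor: -2*x^2 + 6*x + 6 = -2*(x^2 - 3*x - 3); x^2 - 3*x - 3 = 0 has no rational roots; quadratic formula: x = (3 ± √21)/2.
  ⇒ x = 3/2 - sqrt(21)/2 ≈ -0.7913, 3/2 + sqrt(21)/2 ≈ 3.7913

f''(x) = 2*(2*x^3 - 9*x^2 - 18*x + 9)/(x^6 + 9*x^4 + 27*x^2 + 27)
Second-derivative test at each critical point:
  f''(-0.7913) = 0.6970 > 0 → local minimum
  f''(3.7913) = -0.0304 < 0 → local maximum

Critical points: x = 3/2 - sqrt(21)/2 ≈ -0.7913 (local minimum); x = 3/2 + sqrt(21)/2 ≈ 3.7913 (local maximum)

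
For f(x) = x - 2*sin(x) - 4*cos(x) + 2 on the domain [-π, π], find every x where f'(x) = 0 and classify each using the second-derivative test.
f'(x) = 4*sin(x) - 2*cos(x) + 1

Solve f'(x) = 0 on [-π, π]:
  f'(x) = 0 ⇔ 4*sin(x) - 2*cos(x) = -1. Write the left side as R·cos(x + φ) with R = √((-2)² + (-4)²) = 2*sqrt(5), cos φ = -sqrt(5)/5, sin φ = -2*sqrt(5)/5; then cos(x + φ) = -sqrt(5)/10. Solve for x and keep the solutions lying in [-π, π].
  ⇒ x = -pi + atan((-sqrt(19) - 2)/(1 - 2*sqrt(19))) ≈ -2.4524, atan((-2 + sqrt(19))/(1 + 2*sqrt(19))) ≈ 0.2381

f''(x) = 2*sin(x) + 4*cos(x)
Second-derivative test at each critical point:
  f''(-2.4524) = -4.3589 < 0 → local maximum
  f''(0.2381) = 4.3589 > 0 → local minimum

Critical points: x = -pi + atan((-sqrt(19) - 2)/(1 - 2*sqrt(19))) ≈ -2.4524 (local maximum); x = atan((-2 + sqrt(19))/(1 + 2*sqrt(19))) ≈ 0.2381 (local minimum)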